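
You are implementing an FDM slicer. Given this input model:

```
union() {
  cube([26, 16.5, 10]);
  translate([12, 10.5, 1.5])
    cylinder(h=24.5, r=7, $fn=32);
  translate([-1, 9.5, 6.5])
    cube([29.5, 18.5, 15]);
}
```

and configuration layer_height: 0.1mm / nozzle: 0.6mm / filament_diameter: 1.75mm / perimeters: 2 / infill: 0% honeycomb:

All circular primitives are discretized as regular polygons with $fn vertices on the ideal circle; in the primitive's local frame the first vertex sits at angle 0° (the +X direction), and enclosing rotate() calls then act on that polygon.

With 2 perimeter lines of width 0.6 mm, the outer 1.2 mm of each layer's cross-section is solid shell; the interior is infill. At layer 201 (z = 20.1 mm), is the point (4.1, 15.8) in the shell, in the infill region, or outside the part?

infill

At z = 20.1 mm: the cube is absent (z outside [0, 10]); the r=7 cylinder at (12, 10.5) gives a regular 32-gon of circumradius 7 (constant along its height); the cube at (-1, 9.5) is present — its section is the full 29.5×18.5 rectangle; Merging all regions: the regions partially overlap (shared area 90.38 mm²), so overlapping operands fuse into one piece — 1 connected region. Overall, the cross-section is a single solid region. The nearest boundary edge runs (-1.00, 9.50)→(-1.00, 28.00); distance from the point to it = 5.10 mm. The point is inside the cross-section and 5.10 mm from the nearest boundary — more than the 1.2 mm shell width (2 × 0.6), so it's in the infill interior.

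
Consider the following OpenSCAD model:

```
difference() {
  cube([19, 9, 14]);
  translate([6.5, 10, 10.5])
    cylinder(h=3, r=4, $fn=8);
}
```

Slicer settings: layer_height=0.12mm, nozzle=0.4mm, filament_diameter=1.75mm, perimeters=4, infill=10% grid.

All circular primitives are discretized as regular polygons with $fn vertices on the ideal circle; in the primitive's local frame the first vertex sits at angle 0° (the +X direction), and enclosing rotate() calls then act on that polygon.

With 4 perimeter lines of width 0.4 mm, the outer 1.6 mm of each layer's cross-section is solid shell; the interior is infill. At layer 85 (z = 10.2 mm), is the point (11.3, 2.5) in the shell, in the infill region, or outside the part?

At z = 10.2 mm: the 19×9 cube contributes its full rectangle; the cylinder at (6.5, 10) is not intersected at this z (z outside [10.5, 13.5]); Subtracting the remaining from the first: none of the subtracted shapes is present at this height, so the 19×9 cube is unchanged — 1 connected region. Overall, the cross-section is a single solid region. The nearest boundary edge runs (0.00, 0.00)→(19.00, 0.00); distance from the point to it = 2.50 mm. The point is inside the cross-section and 2.50 mm from the nearest boundary — more than the 1.6 mm shell width (4 × 0.4), so it's in the infill interior.

infill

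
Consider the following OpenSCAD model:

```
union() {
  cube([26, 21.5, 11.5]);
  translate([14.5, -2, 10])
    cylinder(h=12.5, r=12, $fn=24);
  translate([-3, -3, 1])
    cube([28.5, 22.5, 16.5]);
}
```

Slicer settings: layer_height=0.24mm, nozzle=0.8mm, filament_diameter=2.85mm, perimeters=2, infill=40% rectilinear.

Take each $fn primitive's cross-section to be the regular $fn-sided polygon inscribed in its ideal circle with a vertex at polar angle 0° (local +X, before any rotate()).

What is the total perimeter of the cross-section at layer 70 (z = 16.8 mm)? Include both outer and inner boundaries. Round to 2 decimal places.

114.86 mm

At z = 16.8 mm: the cube does not reach this height (z outside [0, 11.5]); the r=12 cylinder at (14.5, -2) contributes a regular 24-gon of circumradius 12 (perimeter = 2·24·12.000·sin(180°/24) = 75.18 mm); the cube at (-3, -3) (footprint 28.5×22.5) is included at this height (perimeter 102.00 mm); Taking the union: the regions partially overlap (shared area 243.66 mm²), so the edge portions inside another operand are dropped and the merged outline is re-measured after clipping — boundary = 114.86 mm. Overall, the cross-section is a single solid region. Total boundary length (outer) = 114.86 mm.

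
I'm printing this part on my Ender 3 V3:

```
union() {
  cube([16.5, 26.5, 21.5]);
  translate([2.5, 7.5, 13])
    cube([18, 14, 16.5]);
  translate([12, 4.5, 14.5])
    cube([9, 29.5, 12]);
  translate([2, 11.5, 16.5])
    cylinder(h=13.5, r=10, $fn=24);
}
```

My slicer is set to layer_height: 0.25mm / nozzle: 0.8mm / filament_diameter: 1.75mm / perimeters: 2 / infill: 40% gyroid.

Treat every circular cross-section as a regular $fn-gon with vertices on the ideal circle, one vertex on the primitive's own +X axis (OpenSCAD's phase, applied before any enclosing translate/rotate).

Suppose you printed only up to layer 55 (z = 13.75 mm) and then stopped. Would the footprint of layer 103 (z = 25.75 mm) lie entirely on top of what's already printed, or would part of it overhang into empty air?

part overhangs

Compare the two slices. At z = 13.75: the cube is present — its section is the full 16.5×26.5 rectangle (area 437.25 mm²); the cube at (2.5, 7.5) (footprint 18×14) is included at this height (area 252.00 mm²); the cube at (12, 4.5) is absent (z outside [14.5, 26.5]); the cylinder at (2, 11.5) does not reach this height (z outside [16.5, 30]); Taking the union: the regions partially overlap — summed areas 689.25 mm² minus the doubly-counted overlap 196.00 mm² gives 493.25 mm² — area = 493.25 mm². At z = 25.75: the cube does not reach this height (z outside [0, 21.5]); the cube at (2.5, 7.5) is present — its section is the full 18×14 rectangle (area 252.00 mm²); the cube at (12, 4.5) is present — its section is the full 9×29.5 rectangle (area 265.50 mm²); the r=10 cylinder at (2, 11.5) contributes a regular 24-gon of circumradius 10 (area = (24/2)·10.000²·sin(360°/24) = 310.58 mm²); Taking the union: the regions partially overlap — summed areas 828.08 mm² minus the doubly-counted overlap 228.33 mm² gives 599.76 mm² — area = 599.76 mm². Checking containment: at z = 25.75 the cross-section extends beyond the z = 13.75 cross-section by about 226.32 mm².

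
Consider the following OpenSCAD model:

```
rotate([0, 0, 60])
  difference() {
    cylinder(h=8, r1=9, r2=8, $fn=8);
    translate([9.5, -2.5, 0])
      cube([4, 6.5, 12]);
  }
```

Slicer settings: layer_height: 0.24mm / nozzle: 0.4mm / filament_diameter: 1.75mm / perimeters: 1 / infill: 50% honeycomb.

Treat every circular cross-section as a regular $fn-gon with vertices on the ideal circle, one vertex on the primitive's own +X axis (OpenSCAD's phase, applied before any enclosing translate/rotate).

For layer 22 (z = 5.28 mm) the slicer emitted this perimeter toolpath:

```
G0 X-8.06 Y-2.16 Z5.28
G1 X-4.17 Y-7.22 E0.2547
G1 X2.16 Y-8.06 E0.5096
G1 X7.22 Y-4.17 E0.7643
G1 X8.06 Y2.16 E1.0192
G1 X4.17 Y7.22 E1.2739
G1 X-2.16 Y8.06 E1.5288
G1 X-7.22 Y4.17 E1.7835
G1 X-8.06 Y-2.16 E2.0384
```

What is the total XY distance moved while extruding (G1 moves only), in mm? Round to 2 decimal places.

Sum the Euclidean lengths of each G1 segment: total = 51.07 mm.

51.07 mm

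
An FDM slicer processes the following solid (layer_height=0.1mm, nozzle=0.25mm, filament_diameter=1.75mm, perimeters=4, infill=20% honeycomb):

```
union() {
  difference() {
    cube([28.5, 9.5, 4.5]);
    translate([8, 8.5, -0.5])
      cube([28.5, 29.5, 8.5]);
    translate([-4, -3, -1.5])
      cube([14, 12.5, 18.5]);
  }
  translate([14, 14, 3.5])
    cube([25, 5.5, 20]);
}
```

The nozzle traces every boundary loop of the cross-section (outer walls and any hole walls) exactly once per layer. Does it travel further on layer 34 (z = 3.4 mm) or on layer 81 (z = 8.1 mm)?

Layer 34 (z = 3.4): the cube (footprint 28.5×9.5) is included at this height (perimeter 76.00 mm); the 28.5×29.5 cube at (8, 8.5) contributes its full rectangle (perimeter 116.00 mm); the 14×12.5 cube at (-4, -3) contributes its full rectangle (perimeter 53.00 mm); After the difference (first − rest): starting from the 28.5×9.5 cube, the 28.5×29.5 cube at (8, 8.5) partially overlaps it — only the 20.50 mm² overlap (of its 840.75 mm²) is removed, clipping the outline; the 14×12.5 cube at (-4, -3) partially overlaps it — only the 93.00 mm² overlap (of its 175.00 mm²) is removed, clipping the outline — boundary = 54.00 mm; the cube at (14, 14) does not reach this height (z outside [3.5, 23.5]); Merging all regions: only that combined region is present, so the union is just that shape — boundary = 54.00 mm. So its perimeter = 54.00 mm. Layer 81 (z = 8.1): the cube does not reach this height (z outside [0, 4.5]); the cube at (8, 8.5) does not reach this height (z outside [-0.5, 8]); the cube at (-4, -3) (footprint 14×12.5) is included at this height (perimeter 53.00 mm); Subtracting the remaining from the first: the first operand is absent here, so nothing remains; the cube at (14, 14) is present — its section is the full 25×5.5 rectangle (perimeter 61.00 mm); Merging all regions: only the 25×5.5 cube at (14, 14) is present, so the union is just that shape — boundary = 61.00 mm. So its perimeter = 61.00 mm. Layer 81 is larger (61.00 vs 54.00 mm).

layer 81 (z = 8.1 mm)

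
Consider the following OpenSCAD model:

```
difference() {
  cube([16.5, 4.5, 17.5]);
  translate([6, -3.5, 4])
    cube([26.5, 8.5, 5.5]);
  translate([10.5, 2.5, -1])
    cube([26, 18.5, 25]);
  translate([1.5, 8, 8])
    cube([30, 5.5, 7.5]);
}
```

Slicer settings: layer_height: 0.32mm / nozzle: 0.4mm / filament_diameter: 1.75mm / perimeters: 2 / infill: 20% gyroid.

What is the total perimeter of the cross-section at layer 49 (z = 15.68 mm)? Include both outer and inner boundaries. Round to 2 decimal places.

42.00 mm

At z = 15.68 mm: the cube (footprint 16.5×4.5) is included at this height (perimeter 42.00 mm); the cube at (6, -3.5) does not reach this height (z outside [4, 9.5]); the 26×18.5 cube at (10.5, 2.5) contributes its full rectangle (perimeter 89.00 mm); the cube at (1.5, 8) is not intersected at this z (z outside [8, 15.5]); Taking the first minus the rest: starting from the 16.5×4.5 cube, the 26×18.5 cube at (10.5, 2.5) partially overlaps it — only the 12.00 mm² overlap (of its 481.00 mm²) is removed, clipping the outline — boundary = 42.00 mm. Overall, the cross-section is a single solid region. Total boundary length (outer) = 42.00 mm.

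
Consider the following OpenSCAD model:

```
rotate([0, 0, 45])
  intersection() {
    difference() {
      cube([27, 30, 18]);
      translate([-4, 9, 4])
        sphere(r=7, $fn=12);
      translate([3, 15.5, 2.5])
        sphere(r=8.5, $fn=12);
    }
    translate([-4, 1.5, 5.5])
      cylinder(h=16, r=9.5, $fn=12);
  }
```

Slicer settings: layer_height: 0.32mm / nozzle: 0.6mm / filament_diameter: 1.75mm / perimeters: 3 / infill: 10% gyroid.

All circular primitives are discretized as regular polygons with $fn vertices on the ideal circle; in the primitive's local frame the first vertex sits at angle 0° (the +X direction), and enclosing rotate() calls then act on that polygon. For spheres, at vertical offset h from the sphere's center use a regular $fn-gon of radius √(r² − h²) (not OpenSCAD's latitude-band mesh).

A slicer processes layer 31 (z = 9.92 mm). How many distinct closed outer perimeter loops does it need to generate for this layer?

At z = 9.92 mm: the cube is present — its section is the full 27×30 rectangle; the r=7 sphere at (-4, 9) slices to a regular 12-gon of circumradius 3.735 (√(r²−h²) with h=5.92 from center); the r=8.5 sphere at (3, 15.5) slices to a regular 12-gon of circumradius 4.147 (√(r²−h²) with h=7.42 from center); Subtracting the remaining from the first: starting from the 27×30 cube, the r=7 sphere at (-4, 9) misses the remaining region (no effect); the r=8.5 sphere at (3, 15.5) partially overlaps it — only the 47.63 mm² overlap (of its 51.58 mm²) is removed, clipping the outline — 1 connected region; the r=9.5 cylinder at (-4, 1.5) gives a regular 12-gon of circumradius 9.5 (constant along its height); After intersecting: the r=9.5 cylinder at (-4, 1.5) partially overlaps the result so far; clipping to the common part keeps 39.78 mm² — 1 connected region; (whole slice rotated 45° about Z — lengths, areas and connectivity unchanged). The result has 1 disconnected region.

1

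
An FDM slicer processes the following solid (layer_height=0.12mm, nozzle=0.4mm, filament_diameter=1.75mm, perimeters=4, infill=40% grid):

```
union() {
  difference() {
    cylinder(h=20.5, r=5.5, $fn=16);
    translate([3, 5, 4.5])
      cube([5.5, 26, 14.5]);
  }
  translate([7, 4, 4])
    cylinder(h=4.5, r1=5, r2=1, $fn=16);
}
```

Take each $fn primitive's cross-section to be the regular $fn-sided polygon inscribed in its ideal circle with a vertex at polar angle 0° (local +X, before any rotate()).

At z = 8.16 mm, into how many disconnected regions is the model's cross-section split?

At z = 8.16 mm: the cylinder: section is a regular 16-gon, circumradius r=5.5; the 5.5×26 cube at (3, 5) contributes its full rectangle; Taking the first minus the rest: starting from the r=5.5 cylinder, the 5.5×26 cube at (3, 5) misses the remaining region (no effect) — 1 connected region; the cone at (7, 4) (r1=5→r2=1) has section circumradius 1.302 here — a regular 16-gon; Merging all regions: the 2 present regions are separate (no shared area or edge), so areas and boundary lengths simply add and each stays a separate island — 2 connected regions. The result has 2 disconnected regions.

2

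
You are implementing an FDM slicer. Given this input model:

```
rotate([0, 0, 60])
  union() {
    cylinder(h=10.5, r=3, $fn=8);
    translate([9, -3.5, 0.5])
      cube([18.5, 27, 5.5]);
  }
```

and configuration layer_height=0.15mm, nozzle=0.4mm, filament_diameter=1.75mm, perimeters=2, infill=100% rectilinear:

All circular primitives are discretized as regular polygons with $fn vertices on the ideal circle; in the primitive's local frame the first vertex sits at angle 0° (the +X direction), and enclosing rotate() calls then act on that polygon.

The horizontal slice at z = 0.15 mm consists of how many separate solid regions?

1

At z = 0.15 mm: the r=3 cylinder gives a regular 8-gon of circumradius 3 (constant along its height); the cube at (9, -3.5) is not intersected at this z (z outside [0.5, 6]); Combining (union): only the r=3 cylinder is present, so the union is just that shape — 1 connected region; (whole slice rotated 60° about Z — lengths, areas and connectivity unchanged). The result has 1 disconnected region.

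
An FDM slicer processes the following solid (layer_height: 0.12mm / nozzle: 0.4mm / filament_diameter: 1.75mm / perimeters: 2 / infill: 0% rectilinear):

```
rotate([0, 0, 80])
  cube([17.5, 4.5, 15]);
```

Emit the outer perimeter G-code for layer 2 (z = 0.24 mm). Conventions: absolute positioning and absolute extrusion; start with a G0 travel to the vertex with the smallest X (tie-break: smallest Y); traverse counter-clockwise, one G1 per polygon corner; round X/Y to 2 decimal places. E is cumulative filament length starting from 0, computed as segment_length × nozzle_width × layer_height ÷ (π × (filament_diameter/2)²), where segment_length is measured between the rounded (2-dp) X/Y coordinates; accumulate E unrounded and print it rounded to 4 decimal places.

At z = 0.24 mm: the cube is present — its section is the full 17.5×4.5 rectangle; (rotated 80° about Z; rotation is an isometry so areas/perimeters/island counts are preserved). The outline is a single polygon with 4 vertices. Extrusion per mm of travel: 0.4 × 0.12 / (π × 0.875²) = 0.019956. Accumulating E over each segment gives final E = 0.8781.

G0 X-4.43 Y0.78 Z0.24
G1 X0.00 Y0.00 E0.0898
G1 X3.04 Y17.23 E0.4389
G1 X-1.39 Y18.02 E0.5287
G1 X-4.43 Y0.78 E0.8781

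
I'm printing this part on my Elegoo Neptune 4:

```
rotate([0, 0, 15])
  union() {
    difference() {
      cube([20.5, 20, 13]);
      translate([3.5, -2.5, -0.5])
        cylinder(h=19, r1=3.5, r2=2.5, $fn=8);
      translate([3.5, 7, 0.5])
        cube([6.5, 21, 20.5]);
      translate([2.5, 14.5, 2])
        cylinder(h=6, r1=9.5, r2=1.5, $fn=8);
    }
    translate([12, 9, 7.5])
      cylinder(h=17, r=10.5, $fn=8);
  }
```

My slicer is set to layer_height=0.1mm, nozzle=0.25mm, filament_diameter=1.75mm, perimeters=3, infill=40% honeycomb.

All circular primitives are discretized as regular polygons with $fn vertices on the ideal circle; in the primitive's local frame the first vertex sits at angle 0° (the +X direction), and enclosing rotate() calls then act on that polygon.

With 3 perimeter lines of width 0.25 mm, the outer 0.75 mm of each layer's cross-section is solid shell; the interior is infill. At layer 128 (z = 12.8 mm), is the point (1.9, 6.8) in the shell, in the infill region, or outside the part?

At z = 12.8 mm: the cube (footprint 20.5×20) is included at this height; the cone at (3.5, -2.5): at t=0.700 of its height the radius interpolates to r₁+(r₂−r₁)t = 2.800, giving a regular 8-gon of that circumradius; the 6.5×21 cube at (3.5, 7) contributes its full rectangle; the cone at (2.5, 14.5) does not reach this height (z outside [2, 8]); After the difference (first − rest): starting from the 20.5×20 cube, the cone at (3.5, -2.5) partially overlaps it — only the 0.22 mm² overlap (of its 22.17 mm²) is removed, clipping the outline; the 6.5×21 cube at (3.5, 7) partially overlaps it — only the 84.50 mm² overlap (of its 136.50 mm²) is removed, clipping the outline — 1 connected region; the r=10.5 cylinder at (12, 9) gives a regular 8-gon of circumradius 10.5 (constant along its height); Taking the union: the regions partially overlap (shared area 230.79 mm²), so overlapping operands fuse into one piece — 1 connected region; (whole slice rotated 15° about Z — lengths, areas and connectivity unchanged). Overall, the cross-section is a single solid region. Undo the 15° rotation: the query point maps to (3.595, 6.077) in the un-rotated model frame. The nearest boundary edge runs (0.00, 0.00)→(0.00, 20.00); distance from the point to it = 3.60 mm. The point is inside the cross-section and 3.60 mm from the nearest boundary — more than the 0.75 mm shell width (3 × 0.25), so it's in the infill interior.

infill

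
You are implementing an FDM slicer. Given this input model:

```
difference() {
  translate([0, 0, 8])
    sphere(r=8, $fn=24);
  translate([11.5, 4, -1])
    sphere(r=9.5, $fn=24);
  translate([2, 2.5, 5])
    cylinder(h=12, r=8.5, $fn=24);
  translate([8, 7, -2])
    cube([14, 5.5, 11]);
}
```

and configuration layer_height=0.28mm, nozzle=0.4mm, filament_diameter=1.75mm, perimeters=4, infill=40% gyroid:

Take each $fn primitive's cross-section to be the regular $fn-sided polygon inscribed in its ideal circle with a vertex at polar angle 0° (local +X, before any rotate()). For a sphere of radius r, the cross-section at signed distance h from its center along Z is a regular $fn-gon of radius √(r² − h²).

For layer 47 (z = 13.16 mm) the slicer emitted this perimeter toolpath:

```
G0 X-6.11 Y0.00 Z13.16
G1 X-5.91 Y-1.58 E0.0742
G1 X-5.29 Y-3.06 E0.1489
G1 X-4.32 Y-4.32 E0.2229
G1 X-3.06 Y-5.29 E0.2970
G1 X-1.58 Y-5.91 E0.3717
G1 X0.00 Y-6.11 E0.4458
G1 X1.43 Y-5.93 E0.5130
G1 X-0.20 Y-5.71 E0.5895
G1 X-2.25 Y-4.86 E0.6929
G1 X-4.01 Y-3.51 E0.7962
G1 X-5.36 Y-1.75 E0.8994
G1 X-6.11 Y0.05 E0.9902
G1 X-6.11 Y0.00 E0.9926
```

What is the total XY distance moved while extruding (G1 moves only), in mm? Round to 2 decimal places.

Sum the Euclidean lengths of each G1 segment: total = 21.32 mm.

21.32 mm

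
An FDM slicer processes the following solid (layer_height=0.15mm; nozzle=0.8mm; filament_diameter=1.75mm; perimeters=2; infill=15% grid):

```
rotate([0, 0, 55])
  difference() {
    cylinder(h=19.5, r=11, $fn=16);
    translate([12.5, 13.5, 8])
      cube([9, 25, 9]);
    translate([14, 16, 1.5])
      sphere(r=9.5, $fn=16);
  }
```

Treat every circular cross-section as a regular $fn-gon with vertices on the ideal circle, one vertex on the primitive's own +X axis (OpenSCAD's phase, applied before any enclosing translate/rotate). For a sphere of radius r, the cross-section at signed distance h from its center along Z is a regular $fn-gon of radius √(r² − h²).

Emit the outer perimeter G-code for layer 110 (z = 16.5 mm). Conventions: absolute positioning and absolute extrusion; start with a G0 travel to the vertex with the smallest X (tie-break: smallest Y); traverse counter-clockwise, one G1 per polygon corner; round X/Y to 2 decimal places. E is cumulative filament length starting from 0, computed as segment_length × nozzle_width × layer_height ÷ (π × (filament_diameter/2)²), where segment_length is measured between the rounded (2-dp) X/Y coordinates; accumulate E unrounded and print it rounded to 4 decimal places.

G0 X-10.83 Y-1.91 Z16.50
G1 X-9.28 Y-5.91 E0.2140
G1 X-6.31 Y-9.01 E0.4282
G1 X-2.38 Y-10.74 E0.6424
G1 X1.91 Y-10.83 E0.8565
G1 X5.91 Y-9.28 E1.0705
G1 X9.01 Y-6.31 E1.2847
G1 X10.74 Y-2.38 E1.4989
G1 X10.83 Y1.91 E1.7130
G1 X9.28 Y5.91 E1.9270
G1 X6.31 Y9.01 E2.1412
G1 X2.38 Y10.74 E2.3554
G1 X-1.91 Y10.83 E2.5695
G1 X-5.91 Y9.28 E2.7835
G1 X-9.01 Y6.31 E2.9977
G1 X-10.74 Y2.38 E3.2119
G1 X-10.83 Y-1.91 E3.4260

At z = 16.5 mm: the r=11 cylinder gives a regular 16-gon of circumradius 11 (constant along its height); the cube at (12.5, 13.5) (footprint 9×25) is included at this height; the sphere at (14, 16) is not intersected at this z (|z−center|=15.000 > r=9.5); Taking the first minus the rest: starting from the r=11 cylinder, the 9×25 cube at (12.5, 13.5) misses the remaining region (no effect) — 1 connected region; (rotated 55° about Z; rotation is an isometry so areas/perimeters/island counts are preserved). The outline is a single polygon with 16 vertices. Extrusion per mm of travel: 0.8 × 0.15 / (π × 0.875²) = 0.049890. Accumulating E over each segment gives final E = 3.4260.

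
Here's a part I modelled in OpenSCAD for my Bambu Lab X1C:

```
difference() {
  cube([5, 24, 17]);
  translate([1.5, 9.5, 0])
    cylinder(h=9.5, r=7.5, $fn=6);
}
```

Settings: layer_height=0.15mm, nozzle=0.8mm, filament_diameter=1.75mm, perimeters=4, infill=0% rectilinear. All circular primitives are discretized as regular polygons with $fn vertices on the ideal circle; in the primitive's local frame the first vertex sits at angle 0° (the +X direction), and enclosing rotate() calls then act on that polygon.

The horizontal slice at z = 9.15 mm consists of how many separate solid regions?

2

At z = 9.15 mm: the cube (footprint 5×24) is included at this height; the r=7.5 cylinder at (1.5, 9.5) contributes a regular 6-gon of circumradius 7.5; Subtracting the remaining from the first: starting from the 5×24 cube, the r=7.5 cylinder at (1.5, 9.5) partially overlaps it — only the 64.95 mm² overlap (of its 146.14 mm²) is removed, clipping the outline — 2 connected regions. The result has 2 disconnected regions.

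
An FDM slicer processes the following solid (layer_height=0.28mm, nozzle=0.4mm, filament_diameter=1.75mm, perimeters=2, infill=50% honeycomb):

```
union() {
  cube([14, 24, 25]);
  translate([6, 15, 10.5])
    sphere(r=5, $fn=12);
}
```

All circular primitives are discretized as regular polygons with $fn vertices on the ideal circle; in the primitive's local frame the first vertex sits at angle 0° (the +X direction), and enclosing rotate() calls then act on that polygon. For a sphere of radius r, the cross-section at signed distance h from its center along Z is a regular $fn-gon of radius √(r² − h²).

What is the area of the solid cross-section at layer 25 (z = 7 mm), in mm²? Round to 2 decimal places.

At z = 7 mm: the cube is present — its section is the full 14×24 rectangle (area 336.00 mm²); the r=5 sphere at (6, 15) slices to a regular 12-gon of circumradius 3.571 (√(r²−h²) with h=3.5 from center) (area = (12/2)·3.571²·sin(360°/12) = 38.25 mm²); Merging all regions: the r=5 sphere at (6, 15) lies entirely inside the 14×24 cube, so the union is just the 14×24 cube — area = 336.00 mm². Overall, the cross-section is a single solid region. Net area = 336.00 mm².

336.00 mm²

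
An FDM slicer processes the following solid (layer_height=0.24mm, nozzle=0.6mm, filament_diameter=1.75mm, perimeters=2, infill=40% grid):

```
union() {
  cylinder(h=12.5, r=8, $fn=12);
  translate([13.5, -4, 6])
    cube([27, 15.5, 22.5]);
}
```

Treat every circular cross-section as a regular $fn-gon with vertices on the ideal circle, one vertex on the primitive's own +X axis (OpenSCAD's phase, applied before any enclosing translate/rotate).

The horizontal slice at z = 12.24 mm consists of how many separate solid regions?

2

At z = 12.24 mm: the r=8 cylinder gives a regular 12-gon of circumradius 8 (constant along its height); the cube at (13.5, -4) is present — its section is the full 27×15.5 rectangle; Combining (union): the 2 present regions are separate (no shared area or edge), so areas and boundary lengths simply add and each stays a separate island — 2 connected regions. The result has 2 disconnected regions.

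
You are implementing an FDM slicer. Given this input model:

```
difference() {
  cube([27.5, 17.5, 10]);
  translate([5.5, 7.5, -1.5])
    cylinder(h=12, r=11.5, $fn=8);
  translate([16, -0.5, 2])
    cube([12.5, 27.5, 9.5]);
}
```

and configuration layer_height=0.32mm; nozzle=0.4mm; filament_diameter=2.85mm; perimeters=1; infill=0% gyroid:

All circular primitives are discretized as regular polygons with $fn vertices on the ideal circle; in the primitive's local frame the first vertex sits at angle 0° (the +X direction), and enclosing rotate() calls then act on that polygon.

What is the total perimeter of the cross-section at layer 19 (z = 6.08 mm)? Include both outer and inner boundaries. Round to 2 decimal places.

42.92 mm

At z = 6.08 mm: the 27.5×17.5 cube contributes its full rectangle (perimeter 90.00 mm); the r=11.5 cylinder at (5.5, 7.5) contributes a regular 8-gon of circumradius 11.5 (perimeter = 2·8·11.500·sin(180°/8) = 70.41 mm); the cube at (16, -0.5) is present — its section is the full 12.5×27.5 rectangle (perimeter 80.00 mm); After the difference (first − rest): starting from the 27.5×17.5 cube, the r=11.5 cylinder at (5.5, 7.5) partially overlaps it — only the 260.92 mm² overlap (of its 374.06 mm²) is removed, clipping the outline; the 12.5×27.5 cube at (16, -0.5) partially overlaps it — only the 198.84 mm² overlap (of its 343.75 mm²) is removed, clipping the outline — boundary = 42.92 mm. Overall, the cross-section has 3 separate islands. Total boundary length (outer) = 42.92 mm.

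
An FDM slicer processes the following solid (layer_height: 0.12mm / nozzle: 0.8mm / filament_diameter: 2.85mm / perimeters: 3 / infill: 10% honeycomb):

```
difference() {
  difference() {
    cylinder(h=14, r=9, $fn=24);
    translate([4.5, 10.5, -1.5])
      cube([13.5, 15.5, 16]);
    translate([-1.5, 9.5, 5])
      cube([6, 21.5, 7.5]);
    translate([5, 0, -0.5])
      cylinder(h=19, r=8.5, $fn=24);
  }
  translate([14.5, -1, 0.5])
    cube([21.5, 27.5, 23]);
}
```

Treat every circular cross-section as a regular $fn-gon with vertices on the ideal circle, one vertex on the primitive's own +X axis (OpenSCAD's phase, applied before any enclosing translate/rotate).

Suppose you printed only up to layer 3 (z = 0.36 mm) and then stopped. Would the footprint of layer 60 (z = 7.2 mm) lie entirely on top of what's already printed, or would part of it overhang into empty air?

entirely on top

Compare the two slices. At z = 0.36: the r=9 cylinder contributes a regular 24-gon of circumradius 9 (area = (24/2)·9.000²·sin(360°/24) = 251.57 mm²); the cube at (4.5, 10.5) is present — its section is the full 13.5×15.5 rectangle (area 209.25 mm²); the cube at (-1.5, 9.5) does not reach this height (z outside [5, 12.5]); the r=8.5 cylinder at (5, 0) gives a regular 24-gon of circumradius 8.5 (constant along its height) (area = (24/2)·8.500²·sin(360°/24) = 224.40 mm²); Taking the first minus the rest: starting from the r=9 cylinder (251.57 mm²), the 13.5×15.5 cube at (4.5, 10.5) misses the remaining region (no effect); the r=8.5 cylinder at (5, 0) partially overlaps it — only the 151.76 mm² overlap (of its 224.40 mm²) is removed, clipping the outline — area = 99.81 mm²; the cube at (14.5, -1) does not reach this height (z outside [0.5, 23.5]); After the difference (first − rest): none of the subtracted shapes is present at this height, so that combined region is unchanged — area = 99.81 mm². At z = 7.2: the r=9 cylinder contributes a regular 24-gon of circumradius 9 (area = (24/2)·9.000²·sin(360°/24) = 251.57 mm²); the cube at (4.5, 10.5) is present — its section is the full 13.5×15.5 rectangle (area 209.25 mm²); the cube at (-1.5, 9.5) (footprint 6×21.5) is included at this height (area 129.00 mm²); the r=8.5 cylinder at (5, 0) contributes a regular 24-gon of circumradius 8.5 (area = (24/2)·8.500²·sin(360°/24) = 224.40 mm²); Taking the first minus the rest: starting from the r=9 cylinder (251.57 mm²), the 13.5×15.5 cube at (4.5, 10.5) misses the remaining region (no effect); the 6×21.5 cube at (-1.5, 9.5) misses the remaining region (no effect); the r=8.5 cylinder at (5, 0) partially overlaps it — only the 151.76 mm² overlap (of its 224.40 mm²) is removed, clipping the outline — area = 99.81 mm²; the cube at (14.5, -1) (footprint 21.5×27.5) is included at this height (area 591.25 mm²); Taking the first minus the rest: starting from that combined region (99.81 mm²), the 21.5×27.5 cube at (14.5, -1) misses the remaining region (no effect) — area = 99.81 mm². Checking containment: the cross-section at z = 7.2 is a subset of the cross-section at z = 0.36.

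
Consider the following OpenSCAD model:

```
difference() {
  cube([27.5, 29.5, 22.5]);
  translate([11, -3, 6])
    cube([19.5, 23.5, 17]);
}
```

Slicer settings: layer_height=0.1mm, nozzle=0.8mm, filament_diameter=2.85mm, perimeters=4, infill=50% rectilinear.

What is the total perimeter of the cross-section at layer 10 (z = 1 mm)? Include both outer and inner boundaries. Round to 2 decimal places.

At z = 1 mm: the cube is present — its section is the full 27.5×29.5 rectangle (perimeter 114.00 mm); the cube at (11, -3) does not reach this height (z outside [6, 23]); Taking the first minus the rest: none of the subtracted shapes is present at this height, so the 27.5×29.5 cube is unchanged — boundary = 114.00 mm. Overall, the cross-section is a single solid region. Total boundary length (outer) = 114.00 mm.

114.00 mm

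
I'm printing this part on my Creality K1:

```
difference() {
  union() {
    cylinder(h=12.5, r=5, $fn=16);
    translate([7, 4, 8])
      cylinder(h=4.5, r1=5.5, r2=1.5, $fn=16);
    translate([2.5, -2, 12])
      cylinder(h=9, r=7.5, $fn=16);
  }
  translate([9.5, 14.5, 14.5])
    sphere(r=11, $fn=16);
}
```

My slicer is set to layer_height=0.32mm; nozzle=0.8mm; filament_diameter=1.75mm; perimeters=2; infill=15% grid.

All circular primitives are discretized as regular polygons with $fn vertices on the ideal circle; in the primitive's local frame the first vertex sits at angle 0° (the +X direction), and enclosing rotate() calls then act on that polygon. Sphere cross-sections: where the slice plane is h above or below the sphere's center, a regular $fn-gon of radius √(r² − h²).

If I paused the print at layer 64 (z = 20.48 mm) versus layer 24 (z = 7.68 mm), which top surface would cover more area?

Layer 64 (z = 20.48): the cylinder is absent (z outside [0, 12.5]); the cone at (7, 4) is absent (z outside [8, 12.5]); the cylinder at (2.5, -2): section is a regular 16-gon, circumradius r=7.5 (area = (16/2)·7.500²·sin(360°/16) = 172.21 mm²); Merging all regions: only the r=7.5 cylinder at (2.5, -2) is present, so the union is just that shape — area = 172.21 mm²; the r=11 sphere at (9.5, 14.5) contributes a regular 16-gon of circumradius √(11²−5.98²) = 9.233 (area = (16/2)·9.233²·sin(360°/16) = 260.96 mm²); Taking the first minus the rest: starting from the result so far (172.21 mm²), the r=11 sphere at (9.5, 14.5) misses the remaining region (no effect) — area = 172.21 mm². So its area = 172.21 mm². Layer 24 (z = 7.68): the r=5 cylinder gives a regular 16-gon of circumradius 5 (constant along its height) (area = (16/2)·5.000²·sin(360°/16) = 76.54 mm²); the cone at (7, 4) is not intersected at this z (z outside [8, 12.5]); the cylinder at (2.5, -2) is not intersected at this z (z outside [12, 21]); Taking the union: only the r=5 cylinder is present, so the union is just that shape — area = 76.54 mm²; the sphere at (9.5, 14.5): section is a regular 16-gon, circumradius = √(r²−h²) = √(11²−6.82²) = 8.631 (area = (16/2)·8.631²·sin(360°/16) = 228.04 mm²); Taking the first minus the rest: starting from the result so far (76.54 mm²), the r=11 sphere at (9.5, 14.5) misses the remaining region (no effect) — area = 76.54 mm². So its area = 76.54 mm². Layer 64 is larger (172.21 vs 76.54 mm²).

layer 64 (z = 20.48 mm)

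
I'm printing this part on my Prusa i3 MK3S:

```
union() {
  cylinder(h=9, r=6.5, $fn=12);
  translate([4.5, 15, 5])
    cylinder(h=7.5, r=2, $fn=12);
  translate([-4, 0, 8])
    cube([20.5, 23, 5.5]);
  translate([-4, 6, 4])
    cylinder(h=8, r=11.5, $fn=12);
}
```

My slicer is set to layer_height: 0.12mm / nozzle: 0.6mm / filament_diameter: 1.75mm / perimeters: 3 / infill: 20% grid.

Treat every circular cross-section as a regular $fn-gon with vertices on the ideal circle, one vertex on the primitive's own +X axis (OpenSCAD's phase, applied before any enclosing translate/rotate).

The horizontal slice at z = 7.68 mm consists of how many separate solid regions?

At z = 7.68 mm: the r=6.5 cylinder contributes a regular 12-gon of circumradius 6.5; the r=2 cylinder at (4.5, 15) contributes a regular 12-gon of circumradius 2; the cube at (-4, 0) is absent (z outside [8, 13.5]); the r=11.5 cylinder at (-4, 6) gives a regular 12-gon of circumradius 11.5 (constant along its height); Taking the union: the regions partially overlap (shared area 107.36 mm²), so overlapping operands fuse into one piece — 1 connected region. The result has 1 disconnected region.

1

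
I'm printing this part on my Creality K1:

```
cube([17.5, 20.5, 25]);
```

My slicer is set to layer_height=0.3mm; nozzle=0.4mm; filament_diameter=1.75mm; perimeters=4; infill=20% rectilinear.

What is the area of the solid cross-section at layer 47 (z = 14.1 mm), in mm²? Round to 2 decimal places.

At z = 14.1 mm: the 17.5×20.5 cube contributes its full rectangle (area 358.75 mm²). Overall, the cross-section is a single solid region. Net area = 358.75 mm².

358.75 mm²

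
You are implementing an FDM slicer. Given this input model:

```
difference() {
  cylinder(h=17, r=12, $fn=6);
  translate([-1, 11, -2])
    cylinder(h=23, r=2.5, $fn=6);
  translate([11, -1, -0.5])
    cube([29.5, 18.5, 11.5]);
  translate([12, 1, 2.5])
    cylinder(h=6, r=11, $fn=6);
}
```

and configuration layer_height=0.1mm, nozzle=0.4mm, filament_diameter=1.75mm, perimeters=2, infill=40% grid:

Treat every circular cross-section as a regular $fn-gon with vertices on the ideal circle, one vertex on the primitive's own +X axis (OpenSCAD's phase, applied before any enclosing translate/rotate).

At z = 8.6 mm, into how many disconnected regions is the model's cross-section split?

At z = 8.6 mm: the r=12 cylinder contributes a regular 6-gon of circumradius 12; the cylinder at (-1, 11): section is a regular 6-gon, circumradius r=2.5; the 29.5×18.5 cube at (11, -1) contributes its full rectangle; the cylinder at (12, 1) does not reach this height (z outside [2.5, 8.5]); Subtracting the remaining from the first: starting from the r=12 cylinder, the r=2.5 cylinder at (-1, 11) partially overlaps it — only the 5.29 mm² overlap (of its 16.24 mm²) is removed, clipping the outline; the 29.5×18.5 cube at (11, -1) partially overlaps it — only the 1.58 mm² overlap (of its 545.75 mm²) is removed, clipping the outline — 1 connected region. The result has 1 disconnected region.

1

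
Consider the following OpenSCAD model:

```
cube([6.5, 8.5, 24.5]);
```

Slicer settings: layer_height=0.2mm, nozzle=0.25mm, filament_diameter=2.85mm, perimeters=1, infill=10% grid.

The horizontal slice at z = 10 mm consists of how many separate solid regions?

At z = 10 mm: the 6.5×8.5 cube contributes its full rectangle. The result has 1 disconnected region.

1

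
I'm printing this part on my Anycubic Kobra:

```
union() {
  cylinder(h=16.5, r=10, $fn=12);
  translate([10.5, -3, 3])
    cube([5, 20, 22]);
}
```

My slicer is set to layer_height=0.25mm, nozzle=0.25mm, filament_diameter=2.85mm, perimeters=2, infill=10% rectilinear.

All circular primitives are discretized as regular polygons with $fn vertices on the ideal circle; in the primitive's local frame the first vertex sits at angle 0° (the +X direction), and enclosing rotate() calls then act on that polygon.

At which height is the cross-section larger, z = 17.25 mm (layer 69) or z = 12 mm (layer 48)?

Layer 69 (z = 17.25): the cylinder is absent (z outside [0, 16.5]); the cube at (10.5, -3) is present — its section is the full 5×20 rectangle (area 100.00 mm²); Combining (union): only the 5×20 cube at (10.5, -3) is present, so the union is just that shape — area = 100.00 mm². So its area = 100.00 mm². Layer 48 (z = 12): the r=10 cylinder gives a regular 12-gon of circumradius 10 (constant along its height) (area = (12/2)·10.000²·sin(360°/12) = 300.00 mm²); the cube at (10.5, -3) (footprint 5×20) is included at this height (area 100.00 mm²); Merging all regions: the 2 present regions are separate (no shared area or edge), so areas and boundary lengths simply add and each stays a separate island — area = 400.00 mm². So its area = 400.00 mm². Layer 48 is larger (400.00 vs 100.00 mm²).

layer 48 (z = 12 mm)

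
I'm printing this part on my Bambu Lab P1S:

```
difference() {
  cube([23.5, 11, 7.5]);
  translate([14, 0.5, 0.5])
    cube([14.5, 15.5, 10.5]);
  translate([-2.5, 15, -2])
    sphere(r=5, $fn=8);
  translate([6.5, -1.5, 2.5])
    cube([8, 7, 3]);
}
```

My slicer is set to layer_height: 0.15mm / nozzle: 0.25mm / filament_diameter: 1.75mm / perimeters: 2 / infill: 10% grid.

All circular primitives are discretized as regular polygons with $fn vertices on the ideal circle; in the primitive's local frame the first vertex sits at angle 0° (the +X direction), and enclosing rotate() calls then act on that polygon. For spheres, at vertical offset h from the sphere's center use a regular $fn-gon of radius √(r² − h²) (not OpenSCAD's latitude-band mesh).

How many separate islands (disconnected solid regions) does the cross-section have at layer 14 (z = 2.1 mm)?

1

At z = 2.1 mm: the cube is present — its section is the full 23.5×11 rectangle; the cube at (14, 0.5) (footprint 14.5×15.5) is included at this height; the r=5 sphere at (-2.5, 15) slices to a regular 8-gon of circumradius 2.862 (√(r²−h²) with h=4.1 from center); the cube at (6.5, -1.5) is absent (z outside [2.5, 5.5]); Subtracting the remaining from the first: starting from the 23.5×11 cube, the 14.5×15.5 cube at (14, 0.5) partially overlaps it — only the 99.75 mm² overlap (of its 224.75 mm²) is removed, clipping the outline; the r=5 sphere at (-2.5, 15) misses the remaining region (no effect) — 1 connected region. Overall, the cross-section is a single solid region. Island count = 1.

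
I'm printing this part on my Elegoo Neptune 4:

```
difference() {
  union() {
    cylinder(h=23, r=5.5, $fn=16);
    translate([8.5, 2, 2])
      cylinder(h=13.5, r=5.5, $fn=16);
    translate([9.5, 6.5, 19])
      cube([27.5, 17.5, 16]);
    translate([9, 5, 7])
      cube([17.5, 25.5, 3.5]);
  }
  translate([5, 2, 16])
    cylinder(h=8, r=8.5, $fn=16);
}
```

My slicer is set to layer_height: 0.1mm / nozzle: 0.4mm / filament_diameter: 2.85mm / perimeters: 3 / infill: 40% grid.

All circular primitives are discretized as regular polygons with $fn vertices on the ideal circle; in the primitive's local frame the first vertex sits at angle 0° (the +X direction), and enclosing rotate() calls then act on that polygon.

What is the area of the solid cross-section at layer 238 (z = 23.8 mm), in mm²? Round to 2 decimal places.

At z = 23.8 mm: the cylinder does not reach this height (z outside [0, 23]); the cylinder at (8.5, 2) is not intersected at this z (z outside [2, 15.5]); the 27.5×17.5 cube at (9.5, 6.5) contributes its full rectangle (area 481.25 mm²); the cube at (9, 5) is absent (z outside [7, 10.5]); Combining (union): only the 27.5×17.5 cube at (9.5, 6.5) is present, so the union is just that shape — area = 481.25 mm²; the r=8.5 cylinder at (5, 2) contributes a regular 16-gon of circumradius 8.5 (area = (16/2)·8.500²·sin(360°/16) = 221.19 mm²); Subtracting the remaining from the first: starting from the result so far (481.25 mm²), the r=8.5 cylinder at (5, 2) partially overlaps it — only the 3.81 mm² overlap (of its 221.19 mm²) is removed, clipping the outline — area = 477.44 mm². Overall, the cross-section is a single solid region. Net area = 477.44 mm².

477.44 mm²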